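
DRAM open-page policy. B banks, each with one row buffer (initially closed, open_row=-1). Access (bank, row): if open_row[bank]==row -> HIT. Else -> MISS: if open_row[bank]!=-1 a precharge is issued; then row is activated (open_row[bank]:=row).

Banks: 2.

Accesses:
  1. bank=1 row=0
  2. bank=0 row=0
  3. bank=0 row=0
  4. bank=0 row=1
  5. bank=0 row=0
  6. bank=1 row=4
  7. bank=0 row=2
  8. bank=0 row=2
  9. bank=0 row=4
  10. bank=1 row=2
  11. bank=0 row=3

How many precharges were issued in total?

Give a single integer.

Answer: 7

Derivation:
Acc 1: bank1 row0 -> MISS (open row0); precharges=0
Acc 2: bank0 row0 -> MISS (open row0); precharges=0
Acc 3: bank0 row0 -> HIT
Acc 4: bank0 row1 -> MISS (open row1); precharges=1
Acc 5: bank0 row0 -> MISS (open row0); precharges=2
Acc 6: bank1 row4 -> MISS (open row4); precharges=3
Acc 7: bank0 row2 -> MISS (open row2); precharges=4
Acc 8: bank0 row2 -> HIT
Acc 9: bank0 row4 -> MISS (open row4); precharges=5
Acc 10: bank1 row2 -> MISS (open row2); precharges=6
Acc 11: bank0 row3 -> MISS (open row3); precharges=7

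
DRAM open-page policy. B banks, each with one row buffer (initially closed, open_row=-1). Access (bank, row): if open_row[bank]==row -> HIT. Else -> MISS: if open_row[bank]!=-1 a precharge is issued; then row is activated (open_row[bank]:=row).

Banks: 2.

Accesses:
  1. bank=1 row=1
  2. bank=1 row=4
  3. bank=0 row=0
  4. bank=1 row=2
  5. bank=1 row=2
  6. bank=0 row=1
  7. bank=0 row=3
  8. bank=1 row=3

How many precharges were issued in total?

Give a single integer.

Acc 1: bank1 row1 -> MISS (open row1); precharges=0
Acc 2: bank1 row4 -> MISS (open row4); precharges=1
Acc 3: bank0 row0 -> MISS (open row0); precharges=1
Acc 4: bank1 row2 -> MISS (open row2); precharges=2
Acc 5: bank1 row2 -> HIT
Acc 6: bank0 row1 -> MISS (open row1); precharges=3
Acc 7: bank0 row3 -> MISS (open row3); precharges=4
Acc 8: bank1 row3 -> MISS (open row3); precharges=5

Answer: 5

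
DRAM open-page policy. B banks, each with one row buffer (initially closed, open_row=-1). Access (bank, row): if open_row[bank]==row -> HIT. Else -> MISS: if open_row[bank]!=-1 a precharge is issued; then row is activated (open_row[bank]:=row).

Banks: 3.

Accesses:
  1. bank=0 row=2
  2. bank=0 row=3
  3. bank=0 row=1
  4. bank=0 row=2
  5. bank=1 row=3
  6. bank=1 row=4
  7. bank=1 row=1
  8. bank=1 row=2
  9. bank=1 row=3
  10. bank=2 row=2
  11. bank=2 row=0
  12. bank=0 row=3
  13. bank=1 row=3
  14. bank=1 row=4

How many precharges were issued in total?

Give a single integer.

Answer: 10

Derivation:
Acc 1: bank0 row2 -> MISS (open row2); precharges=0
Acc 2: bank0 row3 -> MISS (open row3); precharges=1
Acc 3: bank0 row1 -> MISS (open row1); precharges=2
Acc 4: bank0 row2 -> MISS (open row2); precharges=3
Acc 5: bank1 row3 -> MISS (open row3); precharges=3
Acc 6: bank1 row4 -> MISS (open row4); precharges=4
Acc 7: bank1 row1 -> MISS (open row1); precharges=5
Acc 8: bank1 row2 -> MISS (open row2); precharges=6
Acc 9: bank1 row3 -> MISS (open row3); precharges=7
Acc 10: bank2 row2 -> MISS (open row2); precharges=7
Acc 11: bank2 row0 -> MISS (open row0); precharges=8
Acc 12: bank0 row3 -> MISS (open row3); precharges=9
Acc 13: bank1 row3 -> HIT
Acc 14: bank1 row4 -> MISS (open row4); precharges=10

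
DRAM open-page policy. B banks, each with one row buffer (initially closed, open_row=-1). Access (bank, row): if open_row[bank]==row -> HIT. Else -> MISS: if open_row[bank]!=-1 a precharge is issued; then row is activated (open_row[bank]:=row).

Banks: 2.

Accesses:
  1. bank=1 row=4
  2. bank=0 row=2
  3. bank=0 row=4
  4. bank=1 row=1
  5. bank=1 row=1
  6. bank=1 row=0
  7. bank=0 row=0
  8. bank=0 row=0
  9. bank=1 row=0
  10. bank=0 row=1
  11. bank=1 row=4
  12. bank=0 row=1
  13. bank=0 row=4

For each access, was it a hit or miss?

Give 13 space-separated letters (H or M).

Answer: M M M M H M M H H M M H M

Derivation:
Acc 1: bank1 row4 -> MISS (open row4); precharges=0
Acc 2: bank0 row2 -> MISS (open row2); precharges=0
Acc 3: bank0 row4 -> MISS (open row4); precharges=1
Acc 4: bank1 row1 -> MISS (open row1); precharges=2
Acc 5: bank1 row1 -> HIT
Acc 6: bank1 row0 -> MISS (open row0); precharges=3
Acc 7: bank0 row0 -> MISS (open row0); precharges=4
Acc 8: bank0 row0 -> HIT
Acc 9: bank1 row0 -> HIT
Acc 10: bank0 row1 -> MISS (open row1); precharges=5
Acc 11: bank1 row4 -> MISS (open row4); precharges=6
Acc 12: bank0 row1 -> HIT
Acc 13: bank0 row4 -> MISS (open row4); precharges=7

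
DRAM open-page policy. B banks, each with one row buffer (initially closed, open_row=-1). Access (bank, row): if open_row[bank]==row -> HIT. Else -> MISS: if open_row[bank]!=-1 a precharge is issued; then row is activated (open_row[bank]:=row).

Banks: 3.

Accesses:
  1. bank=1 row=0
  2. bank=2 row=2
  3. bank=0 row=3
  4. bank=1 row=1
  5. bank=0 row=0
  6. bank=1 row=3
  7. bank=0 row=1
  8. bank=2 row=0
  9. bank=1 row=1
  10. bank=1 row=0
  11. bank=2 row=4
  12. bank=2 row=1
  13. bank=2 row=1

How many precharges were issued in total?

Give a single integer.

Answer: 9

Derivation:
Acc 1: bank1 row0 -> MISS (open row0); precharges=0
Acc 2: bank2 row2 -> MISS (open row2); precharges=0
Acc 3: bank0 row3 -> MISS (open row3); precharges=0
Acc 4: bank1 row1 -> MISS (open row1); precharges=1
Acc 5: bank0 row0 -> MISS (open row0); precharges=2
Acc 6: bank1 row3 -> MISS (open row3); precharges=3
Acc 7: bank0 row1 -> MISS (open row1); precharges=4
Acc 8: bank2 row0 -> MISS (open row0); precharges=5
Acc 9: bank1 row1 -> MISS (open row1); precharges=6
Acc 10: bank1 row0 -> MISS (open row0); precharges=7
Acc 11: bank2 row4 -> MISS (open row4); precharges=8
Acc 12: bank2 row1 -> MISS (open row1); precharges=9
Acc 13: bank2 row1 -> HIT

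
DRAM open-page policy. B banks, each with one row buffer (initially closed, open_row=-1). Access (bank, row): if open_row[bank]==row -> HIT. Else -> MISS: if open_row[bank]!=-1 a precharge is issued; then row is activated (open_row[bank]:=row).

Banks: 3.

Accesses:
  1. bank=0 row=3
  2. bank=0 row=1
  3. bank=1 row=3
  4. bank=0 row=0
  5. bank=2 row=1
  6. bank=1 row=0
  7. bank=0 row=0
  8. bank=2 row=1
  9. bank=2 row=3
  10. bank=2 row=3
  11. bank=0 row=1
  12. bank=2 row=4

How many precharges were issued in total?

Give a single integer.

Answer: 6

Derivation:
Acc 1: bank0 row3 -> MISS (open row3); precharges=0
Acc 2: bank0 row1 -> MISS (open row1); precharges=1
Acc 3: bank1 row3 -> MISS (open row3); precharges=1
Acc 4: bank0 row0 -> MISS (open row0); precharges=2
Acc 5: bank2 row1 -> MISS (open row1); precharges=2
Acc 6: bank1 row0 -> MISS (open row0); precharges=3
Acc 7: bank0 row0 -> HIT
Acc 8: bank2 row1 -> HIT
Acc 9: bank2 row3 -> MISS (open row3); precharges=4
Acc 10: bank2 row3 -> HIT
Acc 11: bank0 row1 -> MISS (open row1); precharges=5
Acc 12: bank2 row4 -> MISS (open row4); precharges=6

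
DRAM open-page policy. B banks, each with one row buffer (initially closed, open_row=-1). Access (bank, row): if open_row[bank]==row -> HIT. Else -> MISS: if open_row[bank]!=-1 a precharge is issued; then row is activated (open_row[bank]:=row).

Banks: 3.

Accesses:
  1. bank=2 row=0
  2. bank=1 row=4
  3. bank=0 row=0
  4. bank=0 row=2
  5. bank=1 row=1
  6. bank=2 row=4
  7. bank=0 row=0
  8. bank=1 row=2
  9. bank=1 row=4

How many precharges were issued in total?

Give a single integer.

Acc 1: bank2 row0 -> MISS (open row0); precharges=0
Acc 2: bank1 row4 -> MISS (open row4); precharges=0
Acc 3: bank0 row0 -> MISS (open row0); precharges=0
Acc 4: bank0 row2 -> MISS (open row2); precharges=1
Acc 5: bank1 row1 -> MISS (open row1); precharges=2
Acc 6: bank2 row4 -> MISS (open row4); precharges=3
Acc 7: bank0 row0 -> MISS (open row0); precharges=4
Acc 8: bank1 row2 -> MISS (open row2); precharges=5
Acc 9: bank1 row4 -> MISS (open row4); precharges=6

Answer: 6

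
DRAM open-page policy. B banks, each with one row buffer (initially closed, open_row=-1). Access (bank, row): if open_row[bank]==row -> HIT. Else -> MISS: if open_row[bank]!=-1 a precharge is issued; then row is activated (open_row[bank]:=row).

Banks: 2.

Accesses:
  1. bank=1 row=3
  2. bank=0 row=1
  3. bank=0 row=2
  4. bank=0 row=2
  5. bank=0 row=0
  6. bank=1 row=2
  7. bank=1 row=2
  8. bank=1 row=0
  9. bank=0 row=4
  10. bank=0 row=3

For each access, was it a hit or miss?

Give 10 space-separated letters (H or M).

Answer: M M M H M M H M M M

Derivation:
Acc 1: bank1 row3 -> MISS (open row3); precharges=0
Acc 2: bank0 row1 -> MISS (open row1); precharges=0
Acc 3: bank0 row2 -> MISS (open row2); precharges=1
Acc 4: bank0 row2 -> HIT
Acc 5: bank0 row0 -> MISS (open row0); precharges=2
Acc 6: bank1 row2 -> MISS (open row2); precharges=3
Acc 7: bank1 row2 -> HIT
Acc 8: bank1 row0 -> MISS (open row0); precharges=4
Acc 9: bank0 row4 -> MISS (open row4); precharges=5
Acc 10: bank0 row3 -> MISS (open row3); precharges=6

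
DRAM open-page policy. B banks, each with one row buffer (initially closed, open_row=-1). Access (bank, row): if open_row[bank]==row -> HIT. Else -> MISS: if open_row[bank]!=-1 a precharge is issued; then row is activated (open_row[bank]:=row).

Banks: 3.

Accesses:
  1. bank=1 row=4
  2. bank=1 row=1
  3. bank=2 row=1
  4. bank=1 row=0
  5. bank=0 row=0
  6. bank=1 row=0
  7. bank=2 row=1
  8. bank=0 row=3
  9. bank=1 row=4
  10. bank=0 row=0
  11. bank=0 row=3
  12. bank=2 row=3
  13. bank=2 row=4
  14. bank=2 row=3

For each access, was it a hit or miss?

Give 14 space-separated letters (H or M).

Answer: M M M M M H H M M M M M M M

Derivation:
Acc 1: bank1 row4 -> MISS (open row4); precharges=0
Acc 2: bank1 row1 -> MISS (open row1); precharges=1
Acc 3: bank2 row1 -> MISS (open row1); precharges=1
Acc 4: bank1 row0 -> MISS (open row0); precharges=2
Acc 5: bank0 row0 -> MISS (open row0); precharges=2
Acc 6: bank1 row0 -> HIT
Acc 7: bank2 row1 -> HIT
Acc 8: bank0 row3 -> MISS (open row3); precharges=3
Acc 9: bank1 row4 -> MISS (open row4); precharges=4
Acc 10: bank0 row0 -> MISS (open row0); precharges=5
Acc 11: bank0 row3 -> MISS (open row3); precharges=6
Acc 12: bank2 row3 -> MISS (open row3); precharges=7
Acc 13: bank2 row4 -> MISS (open row4); precharges=8
Acc 14: bank2 row3 -> MISS (open row3); precharges=9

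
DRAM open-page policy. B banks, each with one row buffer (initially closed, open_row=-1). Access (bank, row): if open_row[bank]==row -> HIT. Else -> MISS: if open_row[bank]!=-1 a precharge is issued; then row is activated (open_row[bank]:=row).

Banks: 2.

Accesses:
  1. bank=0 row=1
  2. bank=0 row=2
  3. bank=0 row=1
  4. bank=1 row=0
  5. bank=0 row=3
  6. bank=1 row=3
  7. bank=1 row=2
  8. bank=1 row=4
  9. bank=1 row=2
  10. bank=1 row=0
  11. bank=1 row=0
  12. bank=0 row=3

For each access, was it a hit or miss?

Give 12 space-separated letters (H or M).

Acc 1: bank0 row1 -> MISS (open row1); precharges=0
Acc 2: bank0 row2 -> MISS (open row2); precharges=1
Acc 3: bank0 row1 -> MISS (open row1); precharges=2
Acc 4: bank1 row0 -> MISS (open row0); precharges=2
Acc 5: bank0 row3 -> MISS (open row3); precharges=3
Acc 6: bank1 row3 -> MISS (open row3); precharges=4
Acc 7: bank1 row2 -> MISS (open row2); precharges=5
Acc 8: bank1 row4 -> MISS (open row4); precharges=6
Acc 9: bank1 row2 -> MISS (open row2); precharges=7
Acc 10: bank1 row0 -> MISS (open row0); precharges=8
Acc 11: bank1 row0 -> HIT
Acc 12: bank0 row3 -> HIT

Answer: M M M M M M M M M M H H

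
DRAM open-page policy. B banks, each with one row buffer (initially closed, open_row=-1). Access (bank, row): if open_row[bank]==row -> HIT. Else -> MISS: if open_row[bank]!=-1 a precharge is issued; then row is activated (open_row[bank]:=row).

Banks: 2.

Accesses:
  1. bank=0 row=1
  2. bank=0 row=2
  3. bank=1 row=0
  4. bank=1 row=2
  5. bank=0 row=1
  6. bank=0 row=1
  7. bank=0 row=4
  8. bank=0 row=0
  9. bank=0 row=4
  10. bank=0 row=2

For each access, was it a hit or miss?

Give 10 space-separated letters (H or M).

Acc 1: bank0 row1 -> MISS (open row1); precharges=0
Acc 2: bank0 row2 -> MISS (open row2); precharges=1
Acc 3: bank1 row0 -> MISS (open row0); precharges=1
Acc 4: bank1 row2 -> MISS (open row2); precharges=2
Acc 5: bank0 row1 -> MISS (open row1); precharges=3
Acc 6: bank0 row1 -> HIT
Acc 7: bank0 row4 -> MISS (open row4); precharges=4
Acc 8: bank0 row0 -> MISS (open row0); precharges=5
Acc 9: bank0 row4 -> MISS (open row4); precharges=6
Acc 10: bank0 row2 -> MISS (open row2); precharges=7

Answer: M M M M M H M M M M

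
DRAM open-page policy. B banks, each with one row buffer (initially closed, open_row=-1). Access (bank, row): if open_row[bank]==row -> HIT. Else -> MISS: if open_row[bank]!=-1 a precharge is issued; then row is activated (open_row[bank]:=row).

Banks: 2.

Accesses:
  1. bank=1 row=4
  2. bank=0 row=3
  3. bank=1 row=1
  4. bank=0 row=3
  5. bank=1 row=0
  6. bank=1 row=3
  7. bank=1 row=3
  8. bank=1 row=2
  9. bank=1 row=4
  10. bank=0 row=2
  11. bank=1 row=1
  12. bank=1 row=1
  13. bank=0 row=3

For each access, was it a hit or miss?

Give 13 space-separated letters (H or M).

Answer: M M M H M M H M M M M H M

Derivation:
Acc 1: bank1 row4 -> MISS (open row4); precharges=0
Acc 2: bank0 row3 -> MISS (open row3); precharges=0
Acc 3: bank1 row1 -> MISS (open row1); precharges=1
Acc 4: bank0 row3 -> HIT
Acc 5: bank1 row0 -> MISS (open row0); precharges=2
Acc 6: bank1 row3 -> MISS (open row3); precharges=3
Acc 7: bank1 row3 -> HIT
Acc 8: bank1 row2 -> MISS (open row2); precharges=4
Acc 9: bank1 row4 -> MISS (open row4); precharges=5
Acc 10: bank0 row2 -> MISS (open row2); precharges=6
Acc 11: bank1 row1 -> MISS (open row1); precharges=7
Acc 12: bank1 row1 -> HIT
Acc 13: bank0 row3 -> MISS (open row3); precharges=8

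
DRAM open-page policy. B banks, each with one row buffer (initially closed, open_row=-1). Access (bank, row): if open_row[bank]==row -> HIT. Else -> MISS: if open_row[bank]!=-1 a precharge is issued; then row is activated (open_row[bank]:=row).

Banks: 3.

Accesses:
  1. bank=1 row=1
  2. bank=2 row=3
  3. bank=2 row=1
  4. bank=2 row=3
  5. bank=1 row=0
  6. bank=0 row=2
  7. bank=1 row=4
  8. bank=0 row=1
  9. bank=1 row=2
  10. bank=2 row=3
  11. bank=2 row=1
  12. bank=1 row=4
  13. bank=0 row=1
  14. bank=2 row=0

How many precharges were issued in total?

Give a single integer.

Answer: 9

Derivation:
Acc 1: bank1 row1 -> MISS (open row1); precharges=0
Acc 2: bank2 row3 -> MISS (open row3); precharges=0
Acc 3: bank2 row1 -> MISS (open row1); precharges=1
Acc 4: bank2 row3 -> MISS (open row3); precharges=2
Acc 5: bank1 row0 -> MISS (open row0); precharges=3
Acc 6: bank0 row2 -> MISS (open row2); precharges=3
Acc 7: bank1 row4 -> MISS (open row4); precharges=4
Acc 8: bank0 row1 -> MISS (open row1); precharges=5
Acc 9: bank1 row2 -> MISS (open row2); precharges=6
Acc 10: bank2 row3 -> HIT
Acc 11: bank2 row1 -> MISS (open row1); precharges=7
Acc 12: bank1 row4 -> MISS (open row4); precharges=8
Acc 13: bank0 row1 -> HIT
Acc 14: bank2 row0 -> MISS (open row0); precharges=9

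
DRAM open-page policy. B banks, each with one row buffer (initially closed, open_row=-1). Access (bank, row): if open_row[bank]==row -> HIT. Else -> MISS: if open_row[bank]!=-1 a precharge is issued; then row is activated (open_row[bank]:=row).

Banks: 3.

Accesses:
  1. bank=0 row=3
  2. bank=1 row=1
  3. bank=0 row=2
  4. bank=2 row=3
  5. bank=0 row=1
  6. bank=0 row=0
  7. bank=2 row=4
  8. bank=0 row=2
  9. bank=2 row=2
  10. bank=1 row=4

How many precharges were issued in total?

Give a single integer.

Answer: 7

Derivation:
Acc 1: bank0 row3 -> MISS (open row3); precharges=0
Acc 2: bank1 row1 -> MISS (open row1); precharges=0
Acc 3: bank0 row2 -> MISS (open row2); precharges=1
Acc 4: bank2 row3 -> MISS (open row3); precharges=1
Acc 5: bank0 row1 -> MISS (open row1); precharges=2
Acc 6: bank0 row0 -> MISS (open row0); precharges=3
Acc 7: bank2 row4 -> MISS (open row4); precharges=4
Acc 8: bank0 row2 -> MISS (open row2); precharges=5
Acc 9: bank2 row2 -> MISS (open row2); precharges=6
Acc 10: bank1 row4 -> MISS (open row4); precharges=7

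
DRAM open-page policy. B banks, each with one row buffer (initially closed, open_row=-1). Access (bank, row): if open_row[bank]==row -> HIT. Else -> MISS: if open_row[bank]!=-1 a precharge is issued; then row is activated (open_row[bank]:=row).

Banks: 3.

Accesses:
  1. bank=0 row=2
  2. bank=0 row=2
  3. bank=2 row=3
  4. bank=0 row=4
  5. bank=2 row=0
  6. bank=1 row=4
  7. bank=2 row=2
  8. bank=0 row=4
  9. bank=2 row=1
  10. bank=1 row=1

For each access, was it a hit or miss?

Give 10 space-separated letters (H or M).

Answer: M H M M M M M H M M

Derivation:
Acc 1: bank0 row2 -> MISS (open row2); precharges=0
Acc 2: bank0 row2 -> HIT
Acc 3: bank2 row3 -> MISS (open row3); precharges=0
Acc 4: bank0 row4 -> MISS (open row4); precharges=1
Acc 5: bank2 row0 -> MISS (open row0); precharges=2
Acc 6: bank1 row4 -> MISS (open row4); precharges=2
Acc 7: bank2 row2 -> MISS (open row2); precharges=3
Acc 8: bank0 row4 -> HIT
Acc 9: bank2 row1 -> MISS (open row1); precharges=4
Acc 10: bank1 row1 -> MISS (open row1); precharges=5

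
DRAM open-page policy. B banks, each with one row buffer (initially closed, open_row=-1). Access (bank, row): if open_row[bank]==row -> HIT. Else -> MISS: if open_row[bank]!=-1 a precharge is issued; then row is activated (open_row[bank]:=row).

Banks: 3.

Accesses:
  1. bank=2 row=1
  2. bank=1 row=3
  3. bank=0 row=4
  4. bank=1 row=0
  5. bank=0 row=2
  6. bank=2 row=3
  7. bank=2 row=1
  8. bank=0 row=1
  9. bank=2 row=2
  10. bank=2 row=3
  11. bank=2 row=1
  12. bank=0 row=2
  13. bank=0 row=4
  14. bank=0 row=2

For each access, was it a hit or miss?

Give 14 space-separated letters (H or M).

Answer: M M M M M M M M M M M M M M

Derivation:
Acc 1: bank2 row1 -> MISS (open row1); precharges=0
Acc 2: bank1 row3 -> MISS (open row3); precharges=0
Acc 3: bank0 row4 -> MISS (open row4); precharges=0
Acc 4: bank1 row0 -> MISS (open row0); precharges=1
Acc 5: bank0 row2 -> MISS (open row2); precharges=2
Acc 6: bank2 row3 -> MISS (open row3); precharges=3
Acc 7: bank2 row1 -> MISS (open row1); precharges=4
Acc 8: bank0 row1 -> MISS (open row1); precharges=5
Acc 9: bank2 row2 -> MISS (open row2); precharges=6
Acc 10: bank2 row3 -> MISS (open row3); precharges=7
Acc 11: bank2 row1 -> MISS (open row1); precharges=8
Acc 12: bank0 row2 -> MISS (open row2); precharges=9
Acc 13: bank0 row4 -> MISS (open row4); precharges=10
Acc 14: bank0 row2 -> MISS (open row2); precharges=11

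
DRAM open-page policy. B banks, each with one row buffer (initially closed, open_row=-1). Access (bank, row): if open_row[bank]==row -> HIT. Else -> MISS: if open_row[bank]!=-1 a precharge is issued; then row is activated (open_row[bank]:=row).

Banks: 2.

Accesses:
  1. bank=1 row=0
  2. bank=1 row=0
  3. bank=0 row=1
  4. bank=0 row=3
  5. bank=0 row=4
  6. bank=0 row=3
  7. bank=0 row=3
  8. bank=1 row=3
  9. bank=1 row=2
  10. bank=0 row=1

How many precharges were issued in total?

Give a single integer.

Answer: 6

Derivation:
Acc 1: bank1 row0 -> MISS (open row0); precharges=0
Acc 2: bank1 row0 -> HIT
Acc 3: bank0 row1 -> MISS (open row1); precharges=0
Acc 4: bank0 row3 -> MISS (open row3); precharges=1
Acc 5: bank0 row4 -> MISS (open row4); precharges=2
Acc 6: bank0 row3 -> MISS (open row3); precharges=3
Acc 7: bank0 row3 -> HIT
Acc 8: bank1 row3 -> MISS (open row3); precharges=4
Acc 9: bank1 row2 -> MISS (open row2); precharges=5
Acc 10: bank0 row1 -> MISS (open row1); precharges=6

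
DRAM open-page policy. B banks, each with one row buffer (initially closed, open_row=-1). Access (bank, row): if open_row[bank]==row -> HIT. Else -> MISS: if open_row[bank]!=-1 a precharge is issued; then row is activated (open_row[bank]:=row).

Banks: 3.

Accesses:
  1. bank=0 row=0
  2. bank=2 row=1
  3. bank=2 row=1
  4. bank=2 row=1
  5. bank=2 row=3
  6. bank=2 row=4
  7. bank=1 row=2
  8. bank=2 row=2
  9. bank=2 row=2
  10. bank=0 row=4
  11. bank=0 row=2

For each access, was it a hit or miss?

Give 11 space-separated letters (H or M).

Answer: M M H H M M M M H M M

Derivation:
Acc 1: bank0 row0 -> MISS (open row0); precharges=0
Acc 2: bank2 row1 -> MISS (open row1); precharges=0
Acc 3: bank2 row1 -> HIT
Acc 4: bank2 row1 -> HIT
Acc 5: bank2 row3 -> MISS (open row3); precharges=1
Acc 6: bank2 row4 -> MISS (open row4); precharges=2
Acc 7: bank1 row2 -> MISS (open row2); precharges=2
Acc 8: bank2 row2 -> MISS (open row2); precharges=3
Acc 9: bank2 row2 -> HIT
Acc 10: bank0 row4 -> MISS (open row4); precharges=4
Acc 11: bank0 row2 -> MISS (open row2); precharges=5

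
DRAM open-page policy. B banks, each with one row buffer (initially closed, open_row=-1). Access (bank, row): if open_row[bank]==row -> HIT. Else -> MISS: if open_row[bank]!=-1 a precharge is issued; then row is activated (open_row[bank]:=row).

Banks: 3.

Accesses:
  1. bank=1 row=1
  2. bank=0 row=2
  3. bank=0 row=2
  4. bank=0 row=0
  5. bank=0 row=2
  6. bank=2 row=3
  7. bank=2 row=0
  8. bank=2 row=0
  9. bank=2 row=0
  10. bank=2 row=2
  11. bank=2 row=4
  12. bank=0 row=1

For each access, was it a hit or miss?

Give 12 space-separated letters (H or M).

Answer: M M H M M M M H H M M M

Derivation:
Acc 1: bank1 row1 -> MISS (open row1); precharges=0
Acc 2: bank0 row2 -> MISS (open row2); precharges=0
Acc 3: bank0 row2 -> HIT
Acc 4: bank0 row0 -> MISS (open row0); precharges=1
Acc 5: bank0 row2 -> MISS (open row2); precharges=2
Acc 6: bank2 row3 -> MISS (open row3); precharges=2
Acc 7: bank2 row0 -> MISS (open row0); precharges=3
Acc 8: bank2 row0 -> HIT
Acc 9: bank2 row0 -> HIT
Acc 10: bank2 row2 -> MISS (open row2); precharges=4
Acc 11: bank2 row4 -> MISS (open row4); precharges=5
Acc 12: bank0 row1 -> MISS (open row1); precharges=6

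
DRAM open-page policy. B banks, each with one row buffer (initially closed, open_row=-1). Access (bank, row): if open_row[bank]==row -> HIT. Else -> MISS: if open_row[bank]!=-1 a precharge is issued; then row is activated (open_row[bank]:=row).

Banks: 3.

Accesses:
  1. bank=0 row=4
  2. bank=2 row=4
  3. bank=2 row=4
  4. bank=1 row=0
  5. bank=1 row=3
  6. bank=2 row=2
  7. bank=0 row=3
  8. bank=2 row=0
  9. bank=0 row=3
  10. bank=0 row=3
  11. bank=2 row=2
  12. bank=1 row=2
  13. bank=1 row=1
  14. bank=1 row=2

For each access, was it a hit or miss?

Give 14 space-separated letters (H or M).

Acc 1: bank0 row4 -> MISS (open row4); precharges=0
Acc 2: bank2 row4 -> MISS (open row4); precharges=0
Acc 3: bank2 row4 -> HIT
Acc 4: bank1 row0 -> MISS (open row0); precharges=0
Acc 5: bank1 row3 -> MISS (open row3); precharges=1
Acc 6: bank2 row2 -> MISS (open row2); precharges=2
Acc 7: bank0 row3 -> MISS (open row3); precharges=3
Acc 8: bank2 row0 -> MISS (open row0); precharges=4
Acc 9: bank0 row3 -> HIT
Acc 10: bank0 row3 -> HIT
Acc 11: bank2 row2 -> MISS (open row2); precharges=5
Acc 12: bank1 row2 -> MISS (open row2); precharges=6
Acc 13: bank1 row1 -> MISS (open row1); precharges=7
Acc 14: bank1 row2 -> MISS (open row2); precharges=8

Answer: M M H M M M M M H H M M M M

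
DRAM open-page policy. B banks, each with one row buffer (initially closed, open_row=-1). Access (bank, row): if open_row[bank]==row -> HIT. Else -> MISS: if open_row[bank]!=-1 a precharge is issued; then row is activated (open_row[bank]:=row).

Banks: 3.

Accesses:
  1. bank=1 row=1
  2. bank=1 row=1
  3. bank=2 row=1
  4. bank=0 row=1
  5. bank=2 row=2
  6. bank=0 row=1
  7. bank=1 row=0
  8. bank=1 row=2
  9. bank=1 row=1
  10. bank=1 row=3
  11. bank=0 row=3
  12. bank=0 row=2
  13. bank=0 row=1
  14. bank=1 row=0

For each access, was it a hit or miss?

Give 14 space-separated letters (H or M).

Acc 1: bank1 row1 -> MISS (open row1); precharges=0
Acc 2: bank1 row1 -> HIT
Acc 3: bank2 row1 -> MISS (open row1); precharges=0
Acc 4: bank0 row1 -> MISS (open row1); precharges=0
Acc 5: bank2 row2 -> MISS (open row2); precharges=1
Acc 6: bank0 row1 -> HIT
Acc 7: bank1 row0 -> MISS (open row0); precharges=2
Acc 8: bank1 row2 -> MISS (open row2); precharges=3
Acc 9: bank1 row1 -> MISS (open row1); precharges=4
Acc 10: bank1 row3 -> MISS (open row3); precharges=5
Acc 11: bank0 row3 -> MISS (open row3); precharges=6
Acc 12: bank0 row2 -> MISS (open row2); precharges=7
Acc 13: bank0 row1 -> MISS (open row1); precharges=8
Acc 14: bank1 row0 -> MISS (open row0); precharges=9

Answer: M H M M M H M M M M M M M M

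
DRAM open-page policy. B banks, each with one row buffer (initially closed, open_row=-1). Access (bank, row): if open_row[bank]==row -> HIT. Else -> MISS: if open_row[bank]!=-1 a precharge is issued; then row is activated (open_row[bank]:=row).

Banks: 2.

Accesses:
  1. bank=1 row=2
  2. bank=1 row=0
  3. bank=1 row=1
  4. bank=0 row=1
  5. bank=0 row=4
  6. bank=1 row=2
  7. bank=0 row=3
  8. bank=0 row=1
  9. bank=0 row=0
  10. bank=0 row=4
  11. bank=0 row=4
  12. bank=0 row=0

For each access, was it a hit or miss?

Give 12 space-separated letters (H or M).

Answer: M M M M M M M M M M H M

Derivation:
Acc 1: bank1 row2 -> MISS (open row2); precharges=0
Acc 2: bank1 row0 -> MISS (open row0); precharges=1
Acc 3: bank1 row1 -> MISS (open row1); precharges=2
Acc 4: bank0 row1 -> MISS (open row1); precharges=2
Acc 5: bank0 row4 -> MISS (open row4); precharges=3
Acc 6: bank1 row2 -> MISS (open row2); precharges=4
Acc 7: bank0 row3 -> MISS (open row3); precharges=5
Acc 8: bank0 row1 -> MISS (open row1); precharges=6
Acc 9: bank0 row0 -> MISS (open row0); precharges=7
Acc 10: bank0 row4 -> MISS (open row4); precharges=8
Acc 11: bank0 row4 -> HIT
Acc 12: bank0 row0 -> MISS (open row0); precharges=9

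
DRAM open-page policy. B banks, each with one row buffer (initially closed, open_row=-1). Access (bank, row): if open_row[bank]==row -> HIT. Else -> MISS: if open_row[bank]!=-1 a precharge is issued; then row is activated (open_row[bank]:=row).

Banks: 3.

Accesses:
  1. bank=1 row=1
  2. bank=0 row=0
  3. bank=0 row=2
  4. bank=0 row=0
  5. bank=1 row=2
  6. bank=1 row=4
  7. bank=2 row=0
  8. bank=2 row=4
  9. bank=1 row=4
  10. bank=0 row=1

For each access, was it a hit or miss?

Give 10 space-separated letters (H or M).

Answer: M M M M M M M M H M

Derivation:
Acc 1: bank1 row1 -> MISS (open row1); precharges=0
Acc 2: bank0 row0 -> MISS (open row0); precharges=0
Acc 3: bank0 row2 -> MISS (open row2); precharges=1
Acc 4: bank0 row0 -> MISS (open row0); precharges=2
Acc 5: bank1 row2 -> MISS (open row2); precharges=3
Acc 6: bank1 row4 -> MISS (open row4); precharges=4
Acc 7: bank2 row0 -> MISS (open row0); precharges=4
Acc 8: bank2 row4 -> MISS (open row4); precharges=5
Acc 9: bank1 row4 -> HIT
Acc 10: bank0 row1 -> MISS (open row1); precharges=6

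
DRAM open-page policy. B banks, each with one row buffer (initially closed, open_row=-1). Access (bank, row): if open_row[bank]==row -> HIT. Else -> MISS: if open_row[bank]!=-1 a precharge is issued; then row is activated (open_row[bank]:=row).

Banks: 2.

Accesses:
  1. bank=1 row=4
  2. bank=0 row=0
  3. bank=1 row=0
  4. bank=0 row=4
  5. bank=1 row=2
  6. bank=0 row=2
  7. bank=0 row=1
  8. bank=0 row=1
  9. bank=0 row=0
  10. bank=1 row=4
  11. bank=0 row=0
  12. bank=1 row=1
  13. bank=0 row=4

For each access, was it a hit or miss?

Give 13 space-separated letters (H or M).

Answer: M M M M M M M H M M H M M

Derivation:
Acc 1: bank1 row4 -> MISS (open row4); precharges=0
Acc 2: bank0 row0 -> MISS (open row0); precharges=0
Acc 3: bank1 row0 -> MISS (open row0); precharges=1
Acc 4: bank0 row4 -> MISS (open row4); precharges=2
Acc 5: bank1 row2 -> MISS (open row2); precharges=3
Acc 6: bank0 row2 -> MISS (open row2); precharges=4
Acc 7: bank0 row1 -> MISS (open row1); precharges=5
Acc 8: bank0 row1 -> HIT
Acc 9: bank0 row0 -> MISS (open row0); precharges=6
Acc 10: bank1 row4 -> MISS (open row4); precharges=7
Acc 11: bank0 row0 -> HIT
Acc 12: bank1 row1 -> MISS (open row1); precharges=8
Acc 13: bank0 row4 -> MISS (open row4); precharges=9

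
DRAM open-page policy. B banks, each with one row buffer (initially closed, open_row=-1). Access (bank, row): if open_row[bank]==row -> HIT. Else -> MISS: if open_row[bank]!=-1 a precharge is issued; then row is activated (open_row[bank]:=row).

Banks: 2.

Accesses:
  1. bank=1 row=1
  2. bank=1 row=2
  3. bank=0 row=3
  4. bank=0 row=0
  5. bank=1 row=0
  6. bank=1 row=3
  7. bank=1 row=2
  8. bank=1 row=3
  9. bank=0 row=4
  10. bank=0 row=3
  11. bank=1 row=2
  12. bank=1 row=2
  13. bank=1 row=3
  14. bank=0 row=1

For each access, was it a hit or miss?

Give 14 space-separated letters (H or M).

Acc 1: bank1 row1 -> MISS (open row1); precharges=0
Acc 2: bank1 row2 -> MISS (open row2); precharges=1
Acc 3: bank0 row3 -> MISS (open row3); precharges=1
Acc 4: bank0 row0 -> MISS (open row0); precharges=2
Acc 5: bank1 row0 -> MISS (open row0); precharges=3
Acc 6: bank1 row3 -> MISS (open row3); precharges=4
Acc 7: bank1 row2 -> MISS (open row2); precharges=5
Acc 8: bank1 row3 -> MISS (open row3); precharges=6
Acc 9: bank0 row4 -> MISS (open row4); precharges=7
Acc 10: bank0 row3 -> MISS (open row3); precharges=8
Acc 11: bank1 row2 -> MISS (open row2); precharges=9
Acc 12: bank1 row2 -> HIT
Acc 13: bank1 row3 -> MISS (open row3); precharges=10
Acc 14: bank0 row1 -> MISS (open row1); precharges=11

Answer: M M M M M M M M M M M H M M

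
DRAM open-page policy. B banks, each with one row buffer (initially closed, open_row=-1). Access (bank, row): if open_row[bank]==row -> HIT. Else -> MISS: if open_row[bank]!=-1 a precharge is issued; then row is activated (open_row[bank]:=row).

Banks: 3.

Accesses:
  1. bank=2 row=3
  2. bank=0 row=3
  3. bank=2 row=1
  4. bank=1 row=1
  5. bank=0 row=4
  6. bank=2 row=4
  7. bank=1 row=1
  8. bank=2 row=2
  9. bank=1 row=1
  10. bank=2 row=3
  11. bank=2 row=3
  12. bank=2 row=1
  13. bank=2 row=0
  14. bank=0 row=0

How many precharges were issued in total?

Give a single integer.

Answer: 8

Derivation:
Acc 1: bank2 row3 -> MISS (open row3); precharges=0
Acc 2: bank0 row3 -> MISS (open row3); precharges=0
Acc 3: bank2 row1 -> MISS (open row1); precharges=1
Acc 4: bank1 row1 -> MISS (open row1); precharges=1
Acc 5: bank0 row4 -> MISS (open row4); precharges=2
Acc 6: bank2 row4 -> MISS (open row4); precharges=3
Acc 7: bank1 row1 -> HIT
Acc 8: bank2 row2 -> MISS (open row2); precharges=4
Acc 9: bank1 row1 -> HIT
Acc 10: bank2 row3 -> MISS (open row3); precharges=5
Acc 11: bank2 row3 -> HIT
Acc 12: bank2 row1 -> MISS (open row1); precharges=6
Acc 13: bank2 row0 -> MISS (open row0); precharges=7
Acc 14: bank0 row0 -> MISS (open row0); precharges=8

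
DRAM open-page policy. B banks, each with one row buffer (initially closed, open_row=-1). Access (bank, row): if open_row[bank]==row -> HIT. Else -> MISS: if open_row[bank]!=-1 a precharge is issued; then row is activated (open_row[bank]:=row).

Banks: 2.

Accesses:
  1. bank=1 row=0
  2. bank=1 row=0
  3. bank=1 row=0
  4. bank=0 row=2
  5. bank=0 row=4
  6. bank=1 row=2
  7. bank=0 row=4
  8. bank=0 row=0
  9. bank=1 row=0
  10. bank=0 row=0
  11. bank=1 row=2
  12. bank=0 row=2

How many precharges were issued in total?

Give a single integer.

Acc 1: bank1 row0 -> MISS (open row0); precharges=0
Acc 2: bank1 row0 -> HIT
Acc 3: bank1 row0 -> HIT
Acc 4: bank0 row2 -> MISS (open row2); precharges=0
Acc 5: bank0 row4 -> MISS (open row4); precharges=1
Acc 6: bank1 row2 -> MISS (open row2); precharges=2
Acc 7: bank0 row4 -> HIT
Acc 8: bank0 row0 -> MISS (open row0); precharges=3
Acc 9: bank1 row0 -> MISS (open row0); precharges=4
Acc 10: bank0 row0 -> HIT
Acc 11: bank1 row2 -> MISS (open row2); precharges=5
Acc 12: bank0 row2 -> MISS (open row2); precharges=6

Answer: 6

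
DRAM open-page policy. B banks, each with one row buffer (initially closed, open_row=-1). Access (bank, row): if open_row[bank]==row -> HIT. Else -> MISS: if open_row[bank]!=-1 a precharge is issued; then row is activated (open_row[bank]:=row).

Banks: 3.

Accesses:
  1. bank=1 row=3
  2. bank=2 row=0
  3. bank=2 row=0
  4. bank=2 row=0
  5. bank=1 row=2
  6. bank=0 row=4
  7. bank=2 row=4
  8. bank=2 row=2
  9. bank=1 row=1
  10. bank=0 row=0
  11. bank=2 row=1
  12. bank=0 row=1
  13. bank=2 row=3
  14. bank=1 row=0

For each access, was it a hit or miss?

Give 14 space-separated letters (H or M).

Answer: M M H H M M M M M M M M M M

Derivation:
Acc 1: bank1 row3 -> MISS (open row3); precharges=0
Acc 2: bank2 row0 -> MISS (open row0); precharges=0
Acc 3: bank2 row0 -> HIT
Acc 4: bank2 row0 -> HIT
Acc 5: bank1 row2 -> MISS (open row2); precharges=1
Acc 6: bank0 row4 -> MISS (open row4); precharges=1
Acc 7: bank2 row4 -> MISS (open row4); precharges=2
Acc 8: bank2 row2 -> MISS (open row2); precharges=3
Acc 9: bank1 row1 -> MISS (open row1); precharges=4
Acc 10: bank0 row0 -> MISS (open row0); precharges=5
Acc 11: bank2 row1 -> MISS (open row1); precharges=6
Acc 12: bank0 row1 -> MISS (open row1); precharges=7
Acc 13: bank2 row3 -> MISS (open row3); precharges=8
Acc 14: bank1 row0 -> MISS (open row0); precharges=9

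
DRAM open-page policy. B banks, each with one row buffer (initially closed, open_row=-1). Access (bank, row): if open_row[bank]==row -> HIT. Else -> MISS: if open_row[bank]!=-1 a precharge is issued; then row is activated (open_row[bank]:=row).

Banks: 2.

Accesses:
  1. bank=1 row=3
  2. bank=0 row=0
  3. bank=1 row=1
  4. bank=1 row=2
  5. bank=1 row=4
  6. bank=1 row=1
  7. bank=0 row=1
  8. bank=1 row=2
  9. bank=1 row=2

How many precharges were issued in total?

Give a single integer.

Acc 1: bank1 row3 -> MISS (open row3); precharges=0
Acc 2: bank0 row0 -> MISS (open row0); precharges=0
Acc 3: bank1 row1 -> MISS (open row1); precharges=1
Acc 4: bank1 row2 -> MISS (open row2); precharges=2
Acc 5: bank1 row4 -> MISS (open row4); precharges=3
Acc 6: bank1 row1 -> MISS (open row1); precharges=4
Acc 7: bank0 row1 -> MISS (open row1); precharges=5
Acc 8: bank1 row2 -> MISS (open row2); precharges=6
Acc 9: bank1 row2 -> HIT

Answer: 6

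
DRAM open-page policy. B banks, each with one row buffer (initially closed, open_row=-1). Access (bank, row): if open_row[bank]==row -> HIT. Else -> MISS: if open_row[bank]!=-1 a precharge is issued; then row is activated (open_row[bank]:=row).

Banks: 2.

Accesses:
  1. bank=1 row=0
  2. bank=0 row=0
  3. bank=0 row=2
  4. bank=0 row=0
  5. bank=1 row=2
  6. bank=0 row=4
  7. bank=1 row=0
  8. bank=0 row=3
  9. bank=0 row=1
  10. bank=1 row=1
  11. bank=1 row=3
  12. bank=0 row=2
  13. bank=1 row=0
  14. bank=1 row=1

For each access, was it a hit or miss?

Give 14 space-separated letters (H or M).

Acc 1: bank1 row0 -> MISS (open row0); precharges=0
Acc 2: bank0 row0 -> MISS (open row0); precharges=0
Acc 3: bank0 row2 -> MISS (open row2); precharges=1
Acc 4: bank0 row0 -> MISS (open row0); precharges=2
Acc 5: bank1 row2 -> MISS (open row2); precharges=3
Acc 6: bank0 row4 -> MISS (open row4); precharges=4
Acc 7: bank1 row0 -> MISS (open row0); precharges=5
Acc 8: bank0 row3 -> MISS (open row3); precharges=6
Acc 9: bank0 row1 -> MISS (open row1); precharges=7
Acc 10: bank1 row1 -> MISS (open row1); precharges=8
Acc 11: bank1 row3 -> MISS (open row3); precharges=9
Acc 12: bank0 row2 -> MISS (open row2); precharges=10
Acc 13: bank1 row0 -> MISS (open row0); precharges=11
Acc 14: bank1 row1 -> MISS (open row1); precharges=12

Answer: M M M M M M M M M M M M M M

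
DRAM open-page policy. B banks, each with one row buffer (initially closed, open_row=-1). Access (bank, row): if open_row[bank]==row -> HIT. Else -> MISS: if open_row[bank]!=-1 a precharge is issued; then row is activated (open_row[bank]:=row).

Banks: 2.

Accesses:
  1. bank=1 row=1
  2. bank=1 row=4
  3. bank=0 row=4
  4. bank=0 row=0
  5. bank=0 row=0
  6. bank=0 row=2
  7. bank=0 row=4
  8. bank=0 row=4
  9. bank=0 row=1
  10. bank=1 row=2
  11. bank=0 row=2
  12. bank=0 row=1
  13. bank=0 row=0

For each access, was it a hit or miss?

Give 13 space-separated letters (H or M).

Acc 1: bank1 row1 -> MISS (open row1); precharges=0
Acc 2: bank1 row4 -> MISS (open row4); precharges=1
Acc 3: bank0 row4 -> MISS (open row4); precharges=1
Acc 4: bank0 row0 -> MISS (open row0); precharges=2
Acc 5: bank0 row0 -> HIT
Acc 6: bank0 row2 -> MISS (open row2); precharges=3
Acc 7: bank0 row4 -> MISS (open row4); precharges=4
Acc 8: bank0 row4 -> HIT
Acc 9: bank0 row1 -> MISS (open row1); precharges=5
Acc 10: bank1 row2 -> MISS (open row2); precharges=6
Acc 11: bank0 row2 -> MISS (open row2); precharges=7
Acc 12: bank0 row1 -> MISS (open row1); precharges=8
Acc 13: bank0 row0 -> MISS (open row0); precharges=9

Answer: M M M M H M M H M M M M M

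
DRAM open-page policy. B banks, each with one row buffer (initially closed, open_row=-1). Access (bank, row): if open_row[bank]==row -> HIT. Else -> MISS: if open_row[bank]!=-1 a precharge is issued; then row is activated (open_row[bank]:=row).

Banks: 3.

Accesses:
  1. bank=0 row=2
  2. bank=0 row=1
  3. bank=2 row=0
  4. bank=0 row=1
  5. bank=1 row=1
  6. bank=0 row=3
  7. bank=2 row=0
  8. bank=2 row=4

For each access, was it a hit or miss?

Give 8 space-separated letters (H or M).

Acc 1: bank0 row2 -> MISS (open row2); precharges=0
Acc 2: bank0 row1 -> MISS (open row1); precharges=1
Acc 3: bank2 row0 -> MISS (open row0); precharges=1
Acc 4: bank0 row1 -> HIT
Acc 5: bank1 row1 -> MISS (open row1); precharges=1
Acc 6: bank0 row3 -> MISS (open row3); precharges=2
Acc 7: bank2 row0 -> HIT
Acc 8: bank2 row4 -> MISS (open row4); precharges=3

Answer: M M M H M M H M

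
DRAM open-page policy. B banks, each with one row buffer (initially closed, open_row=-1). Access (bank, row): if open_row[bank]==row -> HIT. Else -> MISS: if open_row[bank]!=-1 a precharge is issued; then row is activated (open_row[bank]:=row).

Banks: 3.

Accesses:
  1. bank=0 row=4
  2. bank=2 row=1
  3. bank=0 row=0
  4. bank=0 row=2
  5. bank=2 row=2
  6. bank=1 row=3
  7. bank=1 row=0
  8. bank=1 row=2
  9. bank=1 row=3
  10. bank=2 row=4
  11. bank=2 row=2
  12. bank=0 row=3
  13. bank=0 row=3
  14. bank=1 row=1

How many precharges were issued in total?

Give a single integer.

Answer: 10

Derivation:
Acc 1: bank0 row4 -> MISS (open row4); precharges=0
Acc 2: bank2 row1 -> MISS (open row1); precharges=0
Acc 3: bank0 row0 -> MISS (open row0); precharges=1
Acc 4: bank0 row2 -> MISS (open row2); precharges=2
Acc 5: bank2 row2 -> MISS (open row2); precharges=3
Acc 6: bank1 row3 -> MISS (open row3); precharges=3
Acc 7: bank1 row0 -> MISS (open row0); precharges=4
Acc 8: bank1 row2 -> MISS (open row2); precharges=5
Acc 9: bank1 row3 -> MISS (open row3); precharges=6
Acc 10: bank2 row4 -> MISS (open row4); precharges=7
Acc 11: bank2 row2 -> MISS (open row2); precharges=8
Acc 12: bank0 row3 -> MISS (open row3); precharges=9
Acc 13: bank0 row3 -> HIT
Acc 14: bank1 row1 -> MISS (open row1); precharges=10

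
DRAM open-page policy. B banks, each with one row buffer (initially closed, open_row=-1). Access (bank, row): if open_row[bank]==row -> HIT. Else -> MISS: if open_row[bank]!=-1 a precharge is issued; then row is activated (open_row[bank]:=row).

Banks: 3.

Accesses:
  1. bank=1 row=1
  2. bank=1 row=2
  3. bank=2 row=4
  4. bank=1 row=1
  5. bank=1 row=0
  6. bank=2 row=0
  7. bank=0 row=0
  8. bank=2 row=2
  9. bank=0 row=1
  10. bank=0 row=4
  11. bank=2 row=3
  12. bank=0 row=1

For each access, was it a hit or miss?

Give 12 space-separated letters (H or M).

Acc 1: bank1 row1 -> MISS (open row1); precharges=0
Acc 2: bank1 row2 -> MISS (open row2); precharges=1
Acc 3: bank2 row4 -> MISS (open row4); precharges=1
Acc 4: bank1 row1 -> MISS (open row1); precharges=2
Acc 5: bank1 row0 -> MISS (open row0); precharges=3
Acc 6: bank2 row0 -> MISS (open row0); precharges=4
Acc 7: bank0 row0 -> MISS (open row0); precharges=4
Acc 8: bank2 row2 -> MISS (open row2); precharges=5
Acc 9: bank0 row1 -> MISS (open row1); precharges=6
Acc 10: bank0 row4 -> MISS (open row4); precharges=7
Acc 11: bank2 row3 -> MISS (open row3); precharges=8
Acc 12: bank0 row1 -> MISS (open row1); precharges=9

Answer: M M M M M M M M M M M M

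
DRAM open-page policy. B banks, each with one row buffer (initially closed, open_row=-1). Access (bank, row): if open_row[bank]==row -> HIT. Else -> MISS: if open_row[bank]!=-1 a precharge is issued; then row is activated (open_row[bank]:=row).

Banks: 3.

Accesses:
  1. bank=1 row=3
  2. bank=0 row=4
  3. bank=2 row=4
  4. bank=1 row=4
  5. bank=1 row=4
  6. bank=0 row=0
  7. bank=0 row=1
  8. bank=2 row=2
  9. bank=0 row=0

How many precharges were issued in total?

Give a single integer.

Answer: 5

Derivation:
Acc 1: bank1 row3 -> MISS (open row3); precharges=0
Acc 2: bank0 row4 -> MISS (open row4); precharges=0
Acc 3: bank2 row4 -> MISS (open row4); precharges=0
Acc 4: bank1 row4 -> MISS (open row4); precharges=1
Acc 5: bank1 row4 -> HIT
Acc 6: bank0 row0 -> MISS (open row0); precharges=2
Acc 7: bank0 row1 -> MISS (open row1); precharges=3
Acc 8: bank2 row2 -> MISS (open row2); precharges=4
Acc 9: bank0 row0 -> MISS (open row0); precharges=5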